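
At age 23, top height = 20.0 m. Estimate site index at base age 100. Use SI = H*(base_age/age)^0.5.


Formula: SI = H_dom * (base_age / age)^0.5
Age ratio = 100 / 23 = 4.34783
sqrt(age_ratio) = 2.08514
SI = 20.0 * 2.08514 = 41.7 m

41.7


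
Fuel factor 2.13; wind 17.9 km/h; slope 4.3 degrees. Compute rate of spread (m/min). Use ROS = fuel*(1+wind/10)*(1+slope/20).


Formula: ROS = fuel * (1 + wind/10) * (1 + slope/20)
Wind factor = 1 + 17.9/10 = 2.79
Slope factor = 1 + 4.3/20 = 1.215
ROS = 2.13 * 2.79 * 1.215 = 7.22 m/min

7.22


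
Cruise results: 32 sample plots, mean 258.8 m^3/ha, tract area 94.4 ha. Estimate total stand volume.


Formula: Total Volume = Mean Volume per ha * Total Area
Total Volume = 258.8 m^3/ha * 94.4 ha
Total Volume = 24431 m^3

24431


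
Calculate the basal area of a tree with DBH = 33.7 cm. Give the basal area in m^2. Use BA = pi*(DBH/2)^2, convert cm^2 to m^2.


Formula: BA = pi * (DBH/2)^2 / 10000  (cm^2 to m^2)
Radius = DBH/2 = 33.7/2 = 16.85 cm
BA = pi * 16.85^2 / 10000
   = 891.9688 cm^2 / 10000
   = 0.0892 m^2

0.0892


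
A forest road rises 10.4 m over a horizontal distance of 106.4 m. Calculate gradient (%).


Formula: Gradient = rise / run * 100
Gradient = 10.4 / 106.4 * 100 = 9.8%

9.8


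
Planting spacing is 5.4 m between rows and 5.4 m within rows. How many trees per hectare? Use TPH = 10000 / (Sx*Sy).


Formula: TPH = 10000 m^2/ha / (spacing_x * spacing_y)
Area per tree = 5.4 m * 5.4 m = 29.16 m^2
TPH = 10000 / 29.16 = 343 trees/ha

343


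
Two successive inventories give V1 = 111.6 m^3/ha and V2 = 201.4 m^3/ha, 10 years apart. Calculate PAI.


Formula: PAI = (V_T2 - V_T1) / (T2 - T1)
Volume increment = 201.4 - 111.6 = 89.8 m^3/ha
PAI = 89.8 / 10 = 8.98 m^3/ha/year

8.98


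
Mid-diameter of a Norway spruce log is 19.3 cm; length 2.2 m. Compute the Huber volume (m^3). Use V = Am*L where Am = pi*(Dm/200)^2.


Huber: V = Am * L,  Am = pi*(Dm/200)^2
Am = pi*(19.3/200)^2 = 0.029255 m^2
V = 0.029255*2.2 = 0.0644 m^3

0.0644


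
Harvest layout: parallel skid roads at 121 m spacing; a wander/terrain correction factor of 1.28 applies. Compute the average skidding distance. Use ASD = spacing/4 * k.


Formula: ASD = (spacing / 4) * correction
Uncorrected distance = spacing / 4 = 121 / 4 = 30.25 m
ASD = 30.25 * 1.28 = 39 m

39


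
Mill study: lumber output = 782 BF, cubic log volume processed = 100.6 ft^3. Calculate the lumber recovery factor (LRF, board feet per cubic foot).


Formula: LRF = Lumber Output (BF) / Log Input (ft^3)
LRF = 782 BF / 100.6 ft^3
LRF = 7.77 BF/ft^3

7.77


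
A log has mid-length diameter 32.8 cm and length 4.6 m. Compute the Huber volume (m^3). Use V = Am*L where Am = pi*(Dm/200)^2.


Huber: V = Am * L,  Am = pi*(Dm/200)^2
Am = pi*(32.8/200)^2 = 0.084496 m^2
V = 0.084496*4.6 = 0.3887 m^3

0.3887


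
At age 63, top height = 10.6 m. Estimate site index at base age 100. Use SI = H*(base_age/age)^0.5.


Formula: SI = H_dom * (base_age / age)^0.5
Age ratio = 100 / 63 = 1.5873
sqrt(age_ratio) = 1.25988
SI = 10.6 * 1.25988 = 13.4 m

13.4


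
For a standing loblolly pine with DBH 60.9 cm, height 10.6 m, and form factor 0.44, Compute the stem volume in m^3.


Formula: V = pi * (DBH/200)^2 * H * ff
Radius = DBH/200 = 60.9/200 = 0.3045 m
Radius^2 = 0.3045^2 = 0.09272025 m^2
V = pi * 0.09272025 * 10.6 * 0.44
V = 1.359 m^3

1.359


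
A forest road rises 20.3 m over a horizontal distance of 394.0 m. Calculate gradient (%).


Formula: Gradient = rise / run * 100
Gradient = 20.3 / 394.0 * 100 = 5.2%

5.2


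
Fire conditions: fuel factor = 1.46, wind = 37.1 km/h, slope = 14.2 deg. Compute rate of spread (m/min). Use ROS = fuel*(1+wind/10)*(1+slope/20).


Formula: ROS = fuel * (1 + wind/10) * (1 + slope/20)
Wind factor = 1 + 37.1/10 = 4.71
Slope factor = 1 + 14.2/20 = 1.71
ROS = 1.46 * 4.71 * 1.71 = 11.76 m/min

11.76


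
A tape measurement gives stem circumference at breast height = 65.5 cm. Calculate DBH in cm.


Formula: DBH = C / pi
DBH = 65.5 / pi
pi = 3.14159...
DBH = 20.8 cm

20.8


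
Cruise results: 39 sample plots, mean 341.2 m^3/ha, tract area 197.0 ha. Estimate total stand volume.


Formula: Total Volume = Mean Volume per ha * Total Area
Total Volume = 341.2 m^3/ha * 197.0 ha
Total Volume = 67216 m^3

67216


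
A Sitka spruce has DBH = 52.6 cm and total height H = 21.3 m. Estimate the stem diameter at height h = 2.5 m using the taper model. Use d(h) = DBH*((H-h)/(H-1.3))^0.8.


Taper: d(h) = DBH * ((H - h) / (H - 1.3))^0.8
Numerator = H - h = 21.3 - 2.5 = 18.8 m
Denominator = H - 1.3 = 21.3 - 1.3 = 20.0 m
Ratio = 18.8 / 20.0 = 0.94
d = 52.6 * 0.94^0.8 = 50.1 cm

50.1


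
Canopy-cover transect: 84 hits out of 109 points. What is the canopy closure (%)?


Formula: Canopy closure = covered points / total points * 100
Closure = 84 / 109 * 100
Closure = 0.7706 * 100 = 77.1%

77.1


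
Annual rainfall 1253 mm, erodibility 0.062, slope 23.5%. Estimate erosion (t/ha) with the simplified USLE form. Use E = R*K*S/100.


Formula: E = R * K * S / 100  (simplified USLE)
R * K = 1253 * 0.062 = 77.686
E = 77.686 * 23.5 / 100 = 18.26 t/ha

18.26


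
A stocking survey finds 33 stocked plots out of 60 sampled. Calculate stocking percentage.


Formula: Stocking % = stocked plots / total plots * 100
Stocking = 33 / 60 * 100
Stocking = 0.55 * 100 = 55.0%

55.0


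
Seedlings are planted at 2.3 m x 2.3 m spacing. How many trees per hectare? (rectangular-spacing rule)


Formula: TPH = 10000 m^2/ha / (spacing_x * spacing_y)
Area per tree = 2.3 m * 2.3 m = 5.29 m^2
TPH = 10000 / 5.29 = 1890 trees/ha

1890


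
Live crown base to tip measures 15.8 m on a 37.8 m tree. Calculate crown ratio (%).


Formula: Crown Ratio = (Crown Length / Total Height) * 100
CR = (15.8 m / 37.8 m) * 100
CR = 0.418 * 100 = 41.8%

41.8


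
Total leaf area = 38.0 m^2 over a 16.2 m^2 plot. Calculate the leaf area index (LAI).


Formula: LAI = total leaf area / ground area  (dimensionless)
LAI = 38.0 m^2 / 16.2 m^2
LAI = 2.35

2.35


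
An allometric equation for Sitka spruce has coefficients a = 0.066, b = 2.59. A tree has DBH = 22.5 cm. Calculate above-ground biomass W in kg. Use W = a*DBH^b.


Formula: W = a * DBH^b  (allometric power law)
DBH^b = 22.5^2.59 = 3177.9914
W = 0.066 * 3177.9914 = 209.7 kg

209.7


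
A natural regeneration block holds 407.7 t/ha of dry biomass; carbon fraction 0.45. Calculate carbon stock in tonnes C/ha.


Formula: Carbon Stock = Biomass * Carbon Fraction
C = 407.7 t/ha * 0.45
C = 183.5 t C/ha

183.5


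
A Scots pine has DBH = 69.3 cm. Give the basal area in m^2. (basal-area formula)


Formula: BA = pi * (DBH/2)^2 / 10000  (cm^2 to m^2)
Radius = DBH/2 = 69.3/2 = 34.65 cm
BA = pi * 34.65^2 / 10000
   = 3771.8668 cm^2 / 10000
   = 0.3772 m^2

0.3772


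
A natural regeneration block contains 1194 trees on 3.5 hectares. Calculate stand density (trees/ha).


Formula: Stand Density = N_trees / Area_ha
Density = 1194 trees / 3.5 ha
Density = 341 trees/ha

341


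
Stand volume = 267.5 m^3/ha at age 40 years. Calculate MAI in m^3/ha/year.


Formula: MAI = Total Volume / Stand Age
MAI = 267.5 m^3/ha / 40 years
MAI = 6.69 m^3/ha/year

6.69


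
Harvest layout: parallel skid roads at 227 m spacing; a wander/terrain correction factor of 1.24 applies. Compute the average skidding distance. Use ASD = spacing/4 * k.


Formula: ASD = (spacing / 4) * correction
Uncorrected distance = spacing / 4 = 227 / 4 = 56.75 m
ASD = 56.75 * 1.24 = 70 m

70


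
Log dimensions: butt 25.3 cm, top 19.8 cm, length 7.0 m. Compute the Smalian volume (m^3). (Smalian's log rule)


Smalian: V = (A1 + A2)/2 * L,  A = pi*(D/200)^2
A1 = pi*(25.3/200)^2 = 0.050273 m^2
A2 = pi*(19.8/200)^2 = 0.030791 m^2
V = (0.050273+0.030791)/2*7.0 = 0.2837 m^3

0.2837


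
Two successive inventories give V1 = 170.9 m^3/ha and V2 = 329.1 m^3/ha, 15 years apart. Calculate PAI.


Formula: PAI = (V_T2 - V_T1) / (T2 - T1)
Volume increment = 329.1 - 170.9 = 158.2 m^3/ha
PAI = 158.2 / 15 = 10.55 m^3/ha/year

10.55


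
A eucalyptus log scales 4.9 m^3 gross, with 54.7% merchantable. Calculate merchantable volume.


Formula: MV = V_total * (merchantable_pct / 100)
Merchantable fraction = 54.7% / 100 = 0.547
MV = 4.9 m^3 * 0.547 = 2.68 m^3

2.68


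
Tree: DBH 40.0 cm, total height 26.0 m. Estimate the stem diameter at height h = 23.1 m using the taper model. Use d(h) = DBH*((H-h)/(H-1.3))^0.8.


Taper: d(h) = DBH * ((H - h) / (H - 1.3))^0.8
Numerator = H - h = 26.0 - 23.1 = 2.9 m
Denominator = H - 1.3 = 26.0 - 1.3 = 24.7 m
Ratio = 2.9 / 24.7 = 0.11741
d = 40.0 * 0.11741^0.8 = 7.2 cm

7.2


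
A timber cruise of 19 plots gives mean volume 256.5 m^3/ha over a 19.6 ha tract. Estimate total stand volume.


Formula: Total Volume = Mean Volume per ha * Total Area
Total Volume = 256.5 m^3/ha * 19.6 ha
Total Volume = 5027 m^3

5027


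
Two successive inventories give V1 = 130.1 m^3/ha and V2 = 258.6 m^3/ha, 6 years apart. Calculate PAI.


Formula: PAI = (V_T2 - V_T1) / (T2 - T1)
Volume increment = 258.6 - 130.1 = 128.5 m^3/ha
PAI = 128.5 / 6 = 21.42 m^3/ha/year

21.42


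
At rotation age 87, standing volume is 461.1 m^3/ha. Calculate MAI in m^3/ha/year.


Formula: MAI = Total Volume / Stand Age
MAI = 461.1 m^3/ha / 87 years
MAI = 5.3 m^3/ha/year

5.3


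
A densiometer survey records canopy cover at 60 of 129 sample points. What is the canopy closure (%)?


Formula: Canopy closure = covered points / total points * 100
Closure = 60 / 129 * 100
Closure = 0.4651 * 100 = 46.5%

46.5


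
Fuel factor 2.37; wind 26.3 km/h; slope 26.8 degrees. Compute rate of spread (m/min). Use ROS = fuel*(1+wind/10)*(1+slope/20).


Formula: ROS = fuel * (1 + wind/10) * (1 + slope/20)
Wind factor = 1 + 26.3/10 = 3.63
Slope factor = 1 + 26.8/20 = 2.34
ROS = 2.37 * 3.63 * 2.34 = 20.13 m/min

20.13


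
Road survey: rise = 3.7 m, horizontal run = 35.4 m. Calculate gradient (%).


Formula: Gradient = rise / run * 100
Gradient = 3.7 / 35.4 * 100 = 10.5%

10.5


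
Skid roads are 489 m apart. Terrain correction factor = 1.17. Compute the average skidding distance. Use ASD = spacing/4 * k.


Formula: ASD = (spacing / 4) * correction
Uncorrected distance = spacing / 4 = 489 / 4 = 122.25 m
ASD = 122.25 * 1.17 = 143 m

143


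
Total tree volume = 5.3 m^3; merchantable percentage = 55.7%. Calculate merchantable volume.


Formula: MV = V_total * (merchantable_pct / 100)
Merchantable fraction = 55.7% / 100 = 0.557
MV = 5.3 m^3 * 0.557 = 2.952 m^3

2.952


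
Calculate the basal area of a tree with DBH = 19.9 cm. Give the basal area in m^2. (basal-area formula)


Formula: BA = pi * (DBH/2)^2 / 10000  (cm^2 to m^2)
Radius = DBH/2 = 19.9/2 = 9.95 cm
BA = pi * 9.95^2 / 10000
   = 311.0255 cm^2 / 10000
   = 0.0311 m^2

0.0311


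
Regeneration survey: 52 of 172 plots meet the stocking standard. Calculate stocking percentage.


Formula: Stocking % = stocked plots / total plots * 100
Stocking = 52 / 172 * 100
Stocking = 0.3023 * 100 = 30.2%

30.2


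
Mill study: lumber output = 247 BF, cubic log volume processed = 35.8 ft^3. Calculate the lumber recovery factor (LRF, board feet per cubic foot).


Formula: LRF = Lumber Output (BF) / Log Input (ft^3)
LRF = 247 BF / 35.8 ft^3
LRF = 6.9 BF/ft^3

6.9


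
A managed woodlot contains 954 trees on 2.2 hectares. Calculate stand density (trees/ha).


Formula: Stand Density = N_trees / Area_ha
Density = 954 trees / 2.2 ha
Density = 434 trees/ha

434


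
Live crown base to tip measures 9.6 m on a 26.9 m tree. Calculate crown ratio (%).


Formula: Crown Ratio = (Crown Length / Total Height) * 100
CR = (9.6 m / 26.9 m) * 100
CR = 0.3569 * 100 = 35.7%

35.7


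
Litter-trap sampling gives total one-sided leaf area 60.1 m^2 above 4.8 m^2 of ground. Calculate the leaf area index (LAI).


Formula: LAI = total leaf area / ground area  (dimensionless)
LAI = 60.1 m^2 / 4.8 m^2
LAI = 12.52

12.52


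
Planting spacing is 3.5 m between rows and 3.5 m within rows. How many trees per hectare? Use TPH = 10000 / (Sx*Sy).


Formula: TPH = 10000 m^2/ha / (spacing_x * spacing_y)
Area per tree = 3.5 m * 3.5 m = 12.25 m^2
TPH = 10000 / 12.25 = 816 trees/ha

816


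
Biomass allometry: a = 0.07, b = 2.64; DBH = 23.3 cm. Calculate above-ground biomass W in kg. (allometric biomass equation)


Formula: W = a * DBH^b  (allometric power law)
DBH^b = 23.3^2.64 = 4072.1112
W = 0.07 * 4072.1112 = 285.0 kg

285.0


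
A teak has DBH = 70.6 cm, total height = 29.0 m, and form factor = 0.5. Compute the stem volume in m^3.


Formula: V = pi * (DBH/200)^2 * H * ff
Radius = DBH/200 = 70.6/200 = 0.353 m
Radius^2 = 0.353^2 = 0.124609 m^2
V = pi * 0.124609 * 29.0 * 0.5
V = 5.676 m^3

5.676


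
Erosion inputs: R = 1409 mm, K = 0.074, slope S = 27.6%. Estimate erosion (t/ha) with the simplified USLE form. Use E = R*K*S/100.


Formula: E = R * K * S / 100  (simplified USLE)
R * K = 1409 * 0.074 = 104.266
E = 104.266 * 27.6 / 100 = 28.78 t/ha

28.78


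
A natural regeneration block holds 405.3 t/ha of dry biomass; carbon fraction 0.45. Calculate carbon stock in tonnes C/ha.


Formula: Carbon Stock = Biomass * Carbon Fraction
C = 405.3 t/ha * 0.45
C = 182.4 t C/ha

182.4


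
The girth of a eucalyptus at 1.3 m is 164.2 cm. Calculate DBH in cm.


Formula: DBH = C / pi
DBH = 164.2 / pi
pi = 3.14159...
DBH = 52.3 cm

52.3


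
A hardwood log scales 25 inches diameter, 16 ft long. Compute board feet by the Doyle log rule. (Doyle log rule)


Doyle: BF = (D - 4)^2 * L / 16
Adjusted diameter = 25 - 4 = 21 in
(D-4)^2 = 21^2 = 441
BF = 441 * 16 / 16 = 441 BF

441


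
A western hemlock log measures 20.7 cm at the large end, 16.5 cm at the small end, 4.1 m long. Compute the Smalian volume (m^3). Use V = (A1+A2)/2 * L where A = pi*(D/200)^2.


Smalian: V = (A1 + A2)/2 * L,  A = pi*(D/200)^2
A1 = pi*(20.7/200)^2 = 0.033654 m^2
A2 = pi*(16.5/200)^2 = 0.021382 m^2
V = (0.033654+0.021382)/2*4.1 = 0.1128 m^3

0.1128


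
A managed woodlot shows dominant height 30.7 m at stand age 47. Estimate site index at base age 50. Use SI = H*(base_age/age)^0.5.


Formula: SI = H_dom * (base_age / age)^0.5
Age ratio = 50 / 47 = 1.06383
sqrt(age_ratio) = 1.03142
SI = 30.7 * 1.03142 = 31.7 m

31.7


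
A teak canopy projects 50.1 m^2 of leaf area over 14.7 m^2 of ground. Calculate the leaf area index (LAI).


Formula: LAI = total leaf area / ground area  (dimensionless)
LAI = 50.1 m^2 / 14.7 m^2
LAI = 3.41

3.41


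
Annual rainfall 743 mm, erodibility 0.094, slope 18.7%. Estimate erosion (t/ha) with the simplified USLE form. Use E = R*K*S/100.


Formula: E = R * K * S / 100  (simplified USLE)
R * K = 743 * 0.094 = 69.842
E = 69.842 * 18.7 / 100 = 13.06 t/ha

13.06


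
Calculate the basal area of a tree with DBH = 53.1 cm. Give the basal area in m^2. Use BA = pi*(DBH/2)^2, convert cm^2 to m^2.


Formula: BA = pi * (DBH/2)^2 / 10000  (cm^2 to m^2)
Radius = DBH/2 = 53.1/2 = 26.55 cm
BA = pi * 26.55^2 / 10000
   = 2214.5165 cm^2 / 10000
   = 0.2215 m^2

0.2215


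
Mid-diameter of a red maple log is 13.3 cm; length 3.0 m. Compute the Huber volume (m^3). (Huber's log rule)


Huber: V = Am * L,  Am = pi*(Dm/200)^2
Am = pi*(13.3/200)^2 = 0.013893 m^2
V = 0.013893*3.0 = 0.0417 m^3

0.0417


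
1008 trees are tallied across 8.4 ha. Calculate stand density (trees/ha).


Formula: Stand Density = N_trees / Area_ha
Density = 1008 trees / 8.4 ha
Density = 120 trees/ha

120


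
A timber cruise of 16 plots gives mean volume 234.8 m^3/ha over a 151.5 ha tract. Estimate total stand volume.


Formula: Total Volume = Mean Volume per ha * Total Area
Total Volume = 234.8 m^3/ha * 151.5 ha
Total Volume = 35572 m^3

35572


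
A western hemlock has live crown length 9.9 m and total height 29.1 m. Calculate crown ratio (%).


Formula: Crown Ratio = (Crown Length / Total Height) * 100
CR = (9.9 m / 29.1 m) * 100
CR = 0.3402 * 100 = 34.0%

34.0


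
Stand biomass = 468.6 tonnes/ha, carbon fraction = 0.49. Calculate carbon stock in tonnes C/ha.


Formula: Carbon Stock = Biomass * Carbon Fraction
C = 468.6 t/ha * 0.49
C = 229.6 t C/ha

229.6


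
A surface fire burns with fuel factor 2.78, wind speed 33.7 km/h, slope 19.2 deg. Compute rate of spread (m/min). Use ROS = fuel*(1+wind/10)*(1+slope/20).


Formula: ROS = fuel * (1 + wind/10) * (1 + slope/20)
Wind factor = 1 + 33.7/10 = 4.37
Slope factor = 1 + 19.2/20 = 1.96
ROS = 2.78 * 4.37 * 1.96 = 23.81 m/min

23.81


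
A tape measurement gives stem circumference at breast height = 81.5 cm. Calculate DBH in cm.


Formula: DBH = C / pi
DBH = 81.5 / pi
pi = 3.14159...
DBH = 25.9 cm

25.9


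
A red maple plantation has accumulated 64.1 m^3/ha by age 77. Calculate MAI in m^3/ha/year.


Formula: MAI = Total Volume / Stand Age
MAI = 64.1 m^3/ha / 77 years
MAI = 0.83 m^3/ha/year

0.83


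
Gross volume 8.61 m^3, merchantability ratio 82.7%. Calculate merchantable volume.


Formula: MV = V_total * (merchantable_pct / 100)
Merchantable fraction = 82.7% / 100 = 0.827
MV = 8.61 m^3 * 0.827 = 7.12 m^3

7.12


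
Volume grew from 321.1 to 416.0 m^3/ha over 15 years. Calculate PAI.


Formula: PAI = (V_T2 - V_T1) / (T2 - T1)
Volume increment = 416.0 - 321.1 = 94.9 m^3/ha
PAI = 94.9 / 15 = 6.33 m^3/ha/year

6.33


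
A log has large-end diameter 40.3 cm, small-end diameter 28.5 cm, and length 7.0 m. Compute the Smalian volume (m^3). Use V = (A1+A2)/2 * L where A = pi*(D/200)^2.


Smalian: V = (A1 + A2)/2 * L,  A = pi*(D/200)^2
A1 = pi*(40.3/200)^2 = 0.127556 m^2
A2 = pi*(28.5/200)^2 = 0.063794 m^2
V = (0.127556+0.063794)/2*7.0 = 0.6697 m^3

0.6697


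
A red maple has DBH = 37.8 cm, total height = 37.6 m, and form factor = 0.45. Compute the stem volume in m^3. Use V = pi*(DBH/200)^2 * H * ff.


Formula: V = pi * (DBH/200)^2 * H * ff
Radius = DBH/200 = 37.8/200 = 0.189 m
Radius^2 = 0.189^2 = 0.035721 m^2
V = pi * 0.035721 * 37.6 * 0.45
V = 1.899 m^3

1.899


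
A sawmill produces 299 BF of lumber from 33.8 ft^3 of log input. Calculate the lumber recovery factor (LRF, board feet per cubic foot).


Formula: LRF = Lumber Output (BF) / Log Input (ft^3)
LRF = 299 BF / 33.8 ft^3
LRF = 8.85 BF/ft^3

8.85


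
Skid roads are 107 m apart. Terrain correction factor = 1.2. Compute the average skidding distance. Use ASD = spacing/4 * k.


Formula: ASD = (spacing / 4) * correction
Uncorrected distance = spacing / 4 = 107 / 4 = 26.75 m
ASD = 26.75 * 1.2 = 32 m

32


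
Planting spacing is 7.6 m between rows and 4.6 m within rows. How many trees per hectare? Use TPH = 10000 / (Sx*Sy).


Formula: TPH = 10000 m^2/ha / (spacing_x * spacing_y)
Area per tree = 7.6 m * 4.6 m = 34.96 m^2
TPH = 10000 / 34.96 = 286 trees/ha

286


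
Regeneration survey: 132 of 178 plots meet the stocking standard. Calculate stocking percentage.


Formula: Stocking % = stocked plots / total plots * 100
Stocking = 132 / 178 * 100
Stocking = 0.7416 * 100 = 74.2%

74.2


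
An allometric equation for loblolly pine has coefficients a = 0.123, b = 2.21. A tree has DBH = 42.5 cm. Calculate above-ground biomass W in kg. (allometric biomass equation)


Formula: W = a * DBH^b  (allometric power law)
DBH^b = 42.5^2.21 = 3969.5341
W = 0.123 * 3969.5341 = 488.3 kg

488.3


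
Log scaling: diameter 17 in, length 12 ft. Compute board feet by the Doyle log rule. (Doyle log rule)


Doyle: BF = (D - 4)^2 * L / 16
Adjusted diameter = 17 - 4 = 13 in
(D-4)^2 = 13^2 = 169
BF = 169 * 12 / 16 = 127 BF

127


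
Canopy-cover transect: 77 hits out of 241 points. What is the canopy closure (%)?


Formula: Canopy closure = covered points / total points * 100
Closure = 77 / 241 * 100
Closure = 0.3195 * 100 = 32.0%

32.0


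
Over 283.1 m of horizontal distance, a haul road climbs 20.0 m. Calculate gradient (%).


Formula: Gradient = rise / run * 100
Gradient = 20.0 / 283.1 * 100 = 7.1%

7.1


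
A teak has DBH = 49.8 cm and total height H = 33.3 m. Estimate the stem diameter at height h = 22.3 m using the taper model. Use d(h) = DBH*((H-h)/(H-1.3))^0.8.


Taper: d(h) = DBH * ((H - h) / (H - 1.3))^0.8
Numerator = H - h = 33.3 - 22.3 = 11.0 m
Denominator = H - 1.3 = 33.3 - 1.3 = 32.0 m
Ratio = 11.0 / 32.0 = 0.34375
d = 49.8 * 0.34375^0.8 = 21.2 cm

21.2


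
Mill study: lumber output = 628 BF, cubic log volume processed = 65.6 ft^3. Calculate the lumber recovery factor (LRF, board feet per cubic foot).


Formula: LRF = Lumber Output (BF) / Log Input (ft^3)
LRF = 628 BF / 65.6 ft^3
LRF = 9.57 BF/ft^3

9.57


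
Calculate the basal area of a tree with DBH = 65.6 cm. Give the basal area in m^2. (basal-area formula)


Formula: BA = pi * (DBH/2)^2 / 10000  (cm^2 to m^2)
Radius = DBH/2 = 65.6/2 = 32.8 cm
BA = pi * 32.8^2 / 10000
   = 3379.851 cm^2 / 10000
   = 0.338 m^2

0.338


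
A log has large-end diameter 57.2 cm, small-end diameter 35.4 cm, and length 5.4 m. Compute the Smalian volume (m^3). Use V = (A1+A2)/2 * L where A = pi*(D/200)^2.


Smalian: V = (A1 + A2)/2 * L,  A = pi*(D/200)^2
A1 = pi*(57.2/200)^2 = 0.25697 m^2
A2 = pi*(35.4/200)^2 = 0.098423 m^2
V = (0.25697+0.098423)/2*5.4 = 0.9596 m^3

0.9596


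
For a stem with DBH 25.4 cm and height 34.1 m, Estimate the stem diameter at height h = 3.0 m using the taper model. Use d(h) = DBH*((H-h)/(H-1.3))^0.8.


Taper: d(h) = DBH * ((H - h) / (H - 1.3))^0.8
Numerator = H - h = 34.1 - 3.0 = 31.1 m
Denominator = H - 1.3 = 34.1 - 1.3 = 32.8 m
Ratio = 31.1 / 32.8 = 0.94817
d = 25.4 * 0.94817^0.8 = 24.3 cm

24.3


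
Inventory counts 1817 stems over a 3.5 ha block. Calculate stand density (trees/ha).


Formula: Stand Density = N_trees / Area_ha
Density = 1817 trees / 3.5 ha
Density = 519 trees/ha

519


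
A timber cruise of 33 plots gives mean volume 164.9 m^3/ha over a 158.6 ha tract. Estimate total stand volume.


Formula: Total Volume = Mean Volume per ha * Total Area
Total Volume = 164.9 m^3/ha * 158.6 ha
Total Volume = 26153 m^3

26153


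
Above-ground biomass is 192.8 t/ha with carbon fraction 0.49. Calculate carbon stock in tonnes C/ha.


Formula: Carbon Stock = Biomass * Carbon Fraction
C = 192.8 t/ha * 0.49
C = 94.5 t C/ha

94.5


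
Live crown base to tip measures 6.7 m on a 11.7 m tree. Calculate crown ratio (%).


Formula: Crown Ratio = (Crown Length / Total Height) * 100
CR = (6.7 m / 11.7 m) * 100
CR = 0.5726 * 100 = 57.3%

57.3


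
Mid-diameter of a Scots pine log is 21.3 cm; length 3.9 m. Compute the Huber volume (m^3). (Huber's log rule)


Huber: V = Am * L,  Am = pi*(Dm/200)^2
Am = pi*(21.3/200)^2 = 0.035633 m^2
V = 0.035633*3.9 = 0.139 m^3

0.139


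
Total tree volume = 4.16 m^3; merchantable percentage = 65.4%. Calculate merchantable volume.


Formula: MV = V_total * (merchantable_pct / 100)
Merchantable fraction = 65.4% / 100 = 0.654
MV = 4.16 m^3 * 0.654 = 2.721 m^3

2.721


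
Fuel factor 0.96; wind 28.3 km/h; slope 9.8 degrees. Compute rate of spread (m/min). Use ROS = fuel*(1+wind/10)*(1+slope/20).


Formula: ROS = fuel * (1 + wind/10) * (1 + slope/20)
Wind factor = 1 + 28.3/10 = 3.83
Slope factor = 1 + 9.8/20 = 1.49
ROS = 0.96 * 3.83 * 1.49 = 5.48 m/min

5.48


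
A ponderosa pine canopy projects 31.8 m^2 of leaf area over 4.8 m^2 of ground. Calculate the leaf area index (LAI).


Formula: LAI = total leaf area / ground area  (dimensionless)
LAI = 31.8 m^2 / 4.8 m^2
LAI = 6.63

6.63


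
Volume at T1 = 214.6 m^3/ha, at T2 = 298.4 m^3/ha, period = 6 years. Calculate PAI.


Formula: PAI = (V_T2 - V_T1) / (T2 - T1)
Volume increment = 298.4 - 214.6 = 83.8 m^3/ha
PAI = 83.8 / 6 = 13.97 m^3/ha/year

13.97


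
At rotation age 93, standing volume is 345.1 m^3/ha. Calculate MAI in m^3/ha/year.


Formula: MAI = Total Volume / Stand Age
MAI = 345.1 m^3/ha / 93 years
MAI = 3.71 m^3/ha/year

3.71


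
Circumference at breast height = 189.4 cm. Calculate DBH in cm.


Formula: DBH = C / pi
DBH = 189.4 / pi
pi = 3.14159...
DBH = 60.3 cm

60.3


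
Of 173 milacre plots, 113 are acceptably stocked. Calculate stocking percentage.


Formula: Stocking % = stocked plots / total plots * 100
Stocking = 113 / 173 * 100
Stocking = 0.6532 * 100 = 65.3%

65.3


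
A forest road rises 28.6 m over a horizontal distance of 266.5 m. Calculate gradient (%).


Formula: Gradient = rise / run * 100
Gradient = 28.6 / 266.5 * 100 = 10.7%

10.7


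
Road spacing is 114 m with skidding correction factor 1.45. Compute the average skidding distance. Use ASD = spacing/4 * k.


Formula: ASD = (spacing / 4) * correction
Uncorrected distance = spacing / 4 = 114 / 4 = 28.5 m
ASD = 28.5 * 1.45 = 41 m

41


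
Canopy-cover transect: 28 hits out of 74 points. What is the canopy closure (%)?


Formula: Canopy closure = covered points / total points * 100
Closure = 28 / 74 * 100
Closure = 0.3784 * 100 = 37.8%

37.8


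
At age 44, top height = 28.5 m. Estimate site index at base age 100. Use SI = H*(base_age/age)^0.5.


Formula: SI = H_dom * (base_age / age)^0.5
Age ratio = 100 / 44 = 2.27273
sqrt(age_ratio) = 1.50756
SI = 28.5 * 1.50756 = 43.0 m

43.0


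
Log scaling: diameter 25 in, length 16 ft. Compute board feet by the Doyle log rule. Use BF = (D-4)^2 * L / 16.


Doyle: BF = (D - 4)^2 * L / 16
Adjusted diameter = 25 - 4 = 21 in
(D-4)^2 = 21^2 = 441
BF = 441 * 16 / 16 = 441 BF

441


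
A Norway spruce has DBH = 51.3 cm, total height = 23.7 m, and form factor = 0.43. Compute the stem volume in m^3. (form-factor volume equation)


Formula: V = pi * (DBH/200)^2 * H * ff
Radius = DBH/200 = 51.3/200 = 0.2565 m
Radius^2 = 0.2565^2 = 0.06579225 m^2
V = pi * 0.06579225 * 23.7 * 0.43
V = 2.106 m^3

2.106


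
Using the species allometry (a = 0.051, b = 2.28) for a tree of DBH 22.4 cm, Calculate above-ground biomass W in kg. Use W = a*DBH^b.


Formula: W = a * DBH^b  (allometric power law)
DBH^b = 22.4^2.28 = 1198.2998
W = 0.051 * 1198.2998 = 61.1 kg

61.1


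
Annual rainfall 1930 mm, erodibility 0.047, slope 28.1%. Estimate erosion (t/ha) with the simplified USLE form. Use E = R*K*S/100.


Formula: E = R * K * S / 100  (simplified USLE)
R * K = 1930 * 0.047 = 90.71
E = 90.71 * 28.1 / 100 = 25.49 t/ha

25.49


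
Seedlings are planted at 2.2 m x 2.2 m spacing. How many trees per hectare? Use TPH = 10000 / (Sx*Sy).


Formula: TPH = 10000 m^2/ha / (spacing_x * spacing_y)
Area per tree = 2.2 m * 2.2 m = 4.84 m^2
TPH = 10000 / 4.84 = 2066 trees/ha

2066


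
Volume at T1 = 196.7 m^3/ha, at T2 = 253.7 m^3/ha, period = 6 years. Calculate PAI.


Formula: PAI = (V_T2 - V_T1) / (T2 - T1)
Volume increment = 253.7 - 196.7 = 57.0 m^3/ha
PAI = 57.0 / 6 = 9.5 m^3/ha/year

9.5


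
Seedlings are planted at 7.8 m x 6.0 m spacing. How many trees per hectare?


Formula: TPH = 10000 m^2/ha / (spacing_x * spacing_y)
Area per tree = 7.8 m * 6.0 m = 46.8 m^2
TPH = 10000 / 46.8 = 214 trees/ha

214


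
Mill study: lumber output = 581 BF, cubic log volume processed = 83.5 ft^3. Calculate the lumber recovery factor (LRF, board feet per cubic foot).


Formula: LRF = Lumber Output (BF) / Log Input (ft^3)
LRF = 581 BF / 83.5 ft^3
LRF = 6.96 BF/ft^3

6.96


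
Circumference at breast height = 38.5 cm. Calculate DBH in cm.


Formula: DBH = C / pi
DBH = 38.5 / pi
pi = 3.14159...
DBH = 12.3 cm

12.3


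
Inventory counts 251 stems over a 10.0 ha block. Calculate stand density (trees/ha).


Formula: Stand Density = N_trees / Area_ha
Density = 251 trees / 10.0 ha
Density = 25 trees/ha

25


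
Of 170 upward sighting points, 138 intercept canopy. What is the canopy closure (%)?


Formula: Canopy closure = covered points / total points * 100
Closure = 138 / 170 * 100
Closure = 0.8118 * 100 = 81.2%

81.2


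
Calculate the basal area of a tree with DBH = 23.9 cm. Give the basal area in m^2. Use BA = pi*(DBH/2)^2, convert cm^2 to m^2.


Formula: BA = pi * (DBH/2)^2 / 10000  (cm^2 to m^2)
Radius = DBH/2 = 23.9/2 = 11.95 cm
BA = pi * 11.95^2 / 10000
   = 448.6273 cm^2 / 10000
   = 0.0449 m^2

0.0449


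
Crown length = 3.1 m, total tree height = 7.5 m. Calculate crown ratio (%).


Formula: Crown Ratio = (Crown Length / Total Height) * 100
CR = (3.1 m / 7.5 m) * 100
CR = 0.4133 * 100 = 41.3%

41.3


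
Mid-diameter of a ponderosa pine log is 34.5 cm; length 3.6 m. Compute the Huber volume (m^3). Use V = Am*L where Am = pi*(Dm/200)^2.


Huber: V = Am * L,  Am = pi*(Dm/200)^2
Am = pi*(34.5/200)^2 = 0.093482 m^2
V = 0.093482*3.6 = 0.3365 m^3

0.3365


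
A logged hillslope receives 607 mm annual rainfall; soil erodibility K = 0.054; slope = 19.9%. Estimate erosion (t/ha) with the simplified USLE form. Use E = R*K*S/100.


Formula: E = R * K * S / 100  (simplified USLE)
R * K = 607 * 0.054 = 32.778
E = 32.778 * 19.9 / 100 = 6.52 t/ha

6.52


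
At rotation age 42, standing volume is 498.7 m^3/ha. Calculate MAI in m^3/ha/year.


Formula: MAI = Total Volume / Stand Age
MAI = 498.7 m^3/ha / 42 years
MAI = 11.87 m^3/ha/year

11.87


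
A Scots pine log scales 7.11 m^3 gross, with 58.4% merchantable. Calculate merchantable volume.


Formula: MV = V_total * (merchantable_pct / 100)
Merchantable fraction = 58.4% / 100 = 0.584
MV = 7.11 m^3 * 0.584 = 4.152 m^3

4.152


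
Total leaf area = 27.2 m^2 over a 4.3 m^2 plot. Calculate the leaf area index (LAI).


Formula: LAI = total leaf area / ground area  (dimensionless)
LAI = 27.2 m^2 / 4.3 m^2
LAI = 6.33

6.33


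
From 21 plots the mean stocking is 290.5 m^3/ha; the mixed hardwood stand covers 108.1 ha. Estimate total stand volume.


Formula: Total Volume = Mean Volume per ha * Total Area
Total Volume = 290.5 m^3/ha * 108.1 ha
Total Volume = 31403 m^3

31403


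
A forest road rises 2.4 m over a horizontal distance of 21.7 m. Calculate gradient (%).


Formula: Gradient = rise / run * 100
Gradient = 2.4 / 21.7 * 100 = 11.1%

11.1


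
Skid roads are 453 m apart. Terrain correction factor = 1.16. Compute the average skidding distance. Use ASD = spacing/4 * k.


Formula: ASD = (spacing / 4) * correction
Uncorrected distance = spacing / 4 = 453 / 4 = 113.25 m
ASD = 113.25 * 1.16 = 131 m

131


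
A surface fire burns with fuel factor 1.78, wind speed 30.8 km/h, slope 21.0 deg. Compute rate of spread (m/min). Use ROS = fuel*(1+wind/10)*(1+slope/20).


Formula: ROS = fuel * (1 + wind/10) * (1 + slope/20)
Wind factor = 1 + 30.8/10 = 4.08
Slope factor = 1 + 21.0/20 = 2.05
ROS = 1.78 * 4.08 * 2.05 = 14.89 m/min

14.89


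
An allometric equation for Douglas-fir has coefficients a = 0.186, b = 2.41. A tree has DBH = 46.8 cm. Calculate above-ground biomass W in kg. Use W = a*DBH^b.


Formula: W = a * DBH^b  (allometric power law)
DBH^b = 46.8^2.41 = 10599.6739
W = 0.186 * 10599.6739 = 1971.5 kg

1971.5


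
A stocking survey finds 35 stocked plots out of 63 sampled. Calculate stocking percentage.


Formula: Stocking % = stocked plots / total plots * 100
Stocking = 35 / 63 * 100
Stocking = 0.5556 * 100 = 55.6%

55.6


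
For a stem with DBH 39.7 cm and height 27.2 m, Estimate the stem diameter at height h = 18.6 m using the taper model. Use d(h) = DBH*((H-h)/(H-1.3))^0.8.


Taper: d(h) = DBH * ((H - h) / (H - 1.3))^0.8
Numerator = H - h = 27.2 - 18.6 = 8.6 m
Denominator = H - 1.3 = 27.2 - 1.3 = 25.9 m
Ratio = 8.6 / 25.9 = 0.33205
d = 39.7 * 0.33205^0.8 = 16.4 cm

16.4


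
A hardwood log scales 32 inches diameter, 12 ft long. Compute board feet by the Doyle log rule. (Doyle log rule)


Doyle: BF = (D - 4)^2 * L / 16
Adjusted diameter = 32 - 4 = 28 in
(D-4)^2 = 28^2 = 784
BF = 784 * 12 / 16 = 588 BF

588


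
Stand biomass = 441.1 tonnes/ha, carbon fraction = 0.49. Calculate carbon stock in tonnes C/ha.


Formula: Carbon Stock = Biomass * Carbon Fraction
C = 441.1 t/ha * 0.49
C = 216.1 t C/ha

216.1


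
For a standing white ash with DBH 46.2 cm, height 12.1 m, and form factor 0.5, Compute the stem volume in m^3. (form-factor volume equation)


Formula: V = pi * (DBH/200)^2 * H * ff
Radius = DBH/200 = 46.2/200 = 0.231 m
Radius^2 = 0.231^2 = 0.053361 m^2
V = pi * 0.053361 * 12.1 * 0.5
V = 1.014 m^3

1.014


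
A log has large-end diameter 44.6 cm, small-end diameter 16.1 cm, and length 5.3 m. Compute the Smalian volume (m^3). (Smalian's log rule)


Smalian: V = (A1 + A2)/2 * L,  A = pi*(D/200)^2
A1 = pi*(44.6/200)^2 = 0.156228 m^2
A2 = pi*(16.1/200)^2 = 0.020358 m^2
V = (0.156228+0.020358)/2*5.3 = 0.468 m^3

0.468


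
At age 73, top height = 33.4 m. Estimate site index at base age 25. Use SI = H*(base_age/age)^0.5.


Formula: SI = H_dom * (base_age / age)^0.5
Age ratio = 25 / 73 = 0.34247
sqrt(age_ratio) = 0.58521
SI = 33.4 * 0.58521 = 19.5 m

19.5


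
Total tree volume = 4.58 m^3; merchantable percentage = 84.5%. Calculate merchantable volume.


Formula: MV = V_total * (merchantable_pct / 100)
Merchantable fraction = 84.5% / 100 = 0.845
MV = 4.58 m^3 * 0.845 = 3.87 m^3

3.87


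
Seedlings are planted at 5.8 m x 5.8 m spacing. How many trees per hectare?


Formula: TPH = 10000 m^2/ha / (spacing_x * spacing_y)
Area per tree = 5.8 m * 5.8 m = 33.64 m^2
TPH = 10000 / 33.64 = 297 trees/ha

297


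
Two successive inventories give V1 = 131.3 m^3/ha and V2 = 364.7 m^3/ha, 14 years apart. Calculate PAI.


Formula: PAI = (V_T2 - V_T1) / (T2 - T1)
Volume increment = 364.7 - 131.3 = 233.4 m^3/ha
PAI = 233.4 / 14 = 16.67 m^3/ha/year

16.67


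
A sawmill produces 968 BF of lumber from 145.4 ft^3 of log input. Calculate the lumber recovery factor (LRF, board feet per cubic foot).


Formula: LRF = Lumber Output (BF) / Log Input (ft^3)
LRF = 968 BF / 145.4 ft^3
LRF = 6.66 BF/ft^3

6.66


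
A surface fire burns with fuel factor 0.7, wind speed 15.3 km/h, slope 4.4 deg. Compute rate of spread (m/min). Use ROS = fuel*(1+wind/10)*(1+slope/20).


Formula: ROS = fuel * (1 + wind/10) * (1 + slope/20)
Wind factor = 1 + 15.3/10 = 2.53
Slope factor = 1 + 4.4/20 = 1.22
ROS = 0.7 * 2.53 * 1.22 = 2.16 m/min

2.16


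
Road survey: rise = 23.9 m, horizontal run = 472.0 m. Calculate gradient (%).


Formula: Gradient = rise / run * 100
Gradient = 23.9 / 472.0 * 100 = 5.1%

5.1


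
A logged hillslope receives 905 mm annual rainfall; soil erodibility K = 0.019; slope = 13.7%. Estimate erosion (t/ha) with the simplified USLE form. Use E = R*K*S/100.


Formula: E = R * K * S / 100  (simplified USLE)
R * K = 905 * 0.019 = 17.195
E = 17.195 * 13.7 / 100 = 2.36 t/ha

2.36


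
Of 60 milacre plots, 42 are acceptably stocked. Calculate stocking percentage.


Formula: Stocking % = stocked plots / total plots * 100
Stocking = 42 / 60 * 100
Stocking = 0.7 * 100 = 70.0%

70.0


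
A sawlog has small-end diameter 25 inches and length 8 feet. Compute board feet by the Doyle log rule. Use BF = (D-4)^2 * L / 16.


Doyle: BF = (D - 4)^2 * L / 16
Adjusted diameter = 25 - 4 = 21 in
(D-4)^2 = 21^2 = 441
BF = 441 * 8 / 16 = 221 BF

221


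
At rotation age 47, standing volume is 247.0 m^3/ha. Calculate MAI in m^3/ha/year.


Formula: MAI = Total Volume / Stand Age
MAI = 247.0 m^3/ha / 47 years
MAI = 5.26 m^3/ha/year

5.26


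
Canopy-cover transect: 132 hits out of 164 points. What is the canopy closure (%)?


Formula: Canopy closure = covered points / total points * 100
Closure = 132 / 164 * 100
Closure = 0.8049 * 100 = 80.5%

80.5


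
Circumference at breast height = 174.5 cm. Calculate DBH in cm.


Formula: DBH = C / pi
DBH = 174.5 / pi
pi = 3.14159...
DBH = 55.5 cm

55.5


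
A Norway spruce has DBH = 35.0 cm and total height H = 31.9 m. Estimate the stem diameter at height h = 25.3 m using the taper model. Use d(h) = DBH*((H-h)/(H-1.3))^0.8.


Taper: d(h) = DBH * ((H - h) / (H - 1.3))^0.8
Numerator = H - h = 31.9 - 25.3 = 6.6 m
Denominator = H - 1.3 = 31.9 - 1.3 = 30.6 m
Ratio = 6.6 / 30.6 = 0.21569
d = 35.0 * 0.21569^0.8 = 10.3 cm

10.3


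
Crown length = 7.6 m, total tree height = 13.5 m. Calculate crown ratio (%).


Formula: Crown Ratio = (Crown Length / Total Height) * 100
CR = (7.6 m / 13.5 m) * 100
CR = 0.563 * 100 = 56.3%

56.3


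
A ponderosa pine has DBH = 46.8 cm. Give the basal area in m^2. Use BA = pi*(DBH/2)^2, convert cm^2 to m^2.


Formula: BA = pi * (DBH/2)^2 / 10000  (cm^2 to m^2)
Radius = DBH/2 = 46.8/2 = 23.4 cm
BA = pi * 23.4^2 / 10000
   = 1720.2105 cm^2 / 10000
   = 0.172 m^2

0.172


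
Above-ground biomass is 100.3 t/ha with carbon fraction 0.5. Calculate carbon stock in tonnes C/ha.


Formula: Carbon Stock = Biomass * Carbon Fraction
C = 100.3 t/ha * 0.5
C = 50.2 t C/ha

50.2


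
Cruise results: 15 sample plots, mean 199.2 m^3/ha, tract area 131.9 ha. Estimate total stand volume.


Formula: Total Volume = Mean Volume per ha * Total Area
Total Volume = 199.2 m^3/ha * 131.9 ha
Total Volume = 26274 m^3

26274


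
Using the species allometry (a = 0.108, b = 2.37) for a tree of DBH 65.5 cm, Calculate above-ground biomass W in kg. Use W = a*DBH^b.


Formula: W = a * DBH^b  (allometric power law)
DBH^b = 65.5^2.37 = 20160.0628
W = 0.108 * 20160.0628 = 2177.3 kg

2177.3


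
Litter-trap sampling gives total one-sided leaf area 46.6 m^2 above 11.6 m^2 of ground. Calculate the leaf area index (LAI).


Formula: LAI = total leaf area / ground area  (dimensionless)
LAI = 46.6 m^2 / 11.6 m^2
LAI = 4.02

4.02


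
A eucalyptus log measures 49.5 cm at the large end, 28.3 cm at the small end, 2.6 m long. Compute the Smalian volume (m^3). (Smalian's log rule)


Smalian: V = (A1 + A2)/2 * L,  A = pi*(D/200)^2
A1 = pi*(49.5/200)^2 = 0.192442 m^2
A2 = pi*(28.3/200)^2 = 0.062902 m^2
V = (0.192442+0.062902)/2*2.6 = 0.3319 m^3

0.3319


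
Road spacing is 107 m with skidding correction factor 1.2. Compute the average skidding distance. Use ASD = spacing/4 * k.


Formula: ASD = (spacing / 4) * correction
Uncorrected distance = spacing / 4 = 107 / 4 = 26.75 m
ASD = 26.75 * 1.2 = 32 m

32


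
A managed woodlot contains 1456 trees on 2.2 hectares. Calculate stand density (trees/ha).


Formula: Stand Density = N_trees / Area_ha
Density = 1456 trees / 2.2 ha
Density = 662 trees/ha

662


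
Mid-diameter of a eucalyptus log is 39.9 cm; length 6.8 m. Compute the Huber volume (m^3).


Huber: V = Am * L,  Am = pi*(Dm/200)^2
Am = pi*(39.9/200)^2 = 0.125036 m^2
V = 0.125036*6.8 = 0.8502 m^3

0.8502


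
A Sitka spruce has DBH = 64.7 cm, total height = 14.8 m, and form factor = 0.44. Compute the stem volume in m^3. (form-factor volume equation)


Formula: V = pi * (DBH/200)^2 * H * ff
Radius = DBH/200 = 64.7/200 = 0.3235 m
Radius^2 = 0.3235^2 = 0.10465225 m^2
V = pi * 0.10465225 * 14.8 * 0.44
V = 2.141 m^3

2.141


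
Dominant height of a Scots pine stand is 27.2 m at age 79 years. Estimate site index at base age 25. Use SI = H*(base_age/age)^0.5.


Formula: SI = H_dom * (base_age / age)^0.5
Age ratio = 25 / 79 = 0.31646
sqrt(age_ratio) = 0.56254
SI = 27.2 * 0.56254 = 15.3 m

15.3


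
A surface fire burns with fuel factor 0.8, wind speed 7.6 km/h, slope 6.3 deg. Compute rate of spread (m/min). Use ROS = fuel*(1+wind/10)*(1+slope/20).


Formula: ROS = fuel * (1 + wind/10) * (1 + slope/20)
Wind factor = 1 + 7.6/10 = 1.76
Slope factor = 1 + 6.3/20 = 1.315
ROS = 0.8 * 1.76 * 1.315 = 1.85 m/min

1.85


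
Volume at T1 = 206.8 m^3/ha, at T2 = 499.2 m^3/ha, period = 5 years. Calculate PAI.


Formula: PAI = (V_T2 - V_T1) / (T2 - T1)
Volume increment = 499.2 - 206.8 = 292.4 m^3/ha
PAI = 292.4 / 5 = 58.48 m^3/ha/year

58.48


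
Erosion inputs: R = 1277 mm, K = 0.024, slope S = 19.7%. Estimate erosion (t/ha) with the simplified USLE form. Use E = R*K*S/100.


Formula: E = R * K * S / 100  (simplified USLE)
R * K = 1277 * 0.024 = 30.648
E = 30.648 * 19.7 / 100 = 6.04 t/ha

6.04
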